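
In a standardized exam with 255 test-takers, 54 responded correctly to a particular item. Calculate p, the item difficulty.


Item difficulty p = number correct / total examinees
p = 54 / 255
p = 0.2118

0.2118


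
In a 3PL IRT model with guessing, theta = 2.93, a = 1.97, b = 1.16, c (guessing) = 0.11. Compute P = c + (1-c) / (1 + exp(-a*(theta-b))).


logit = 1.97*(2.93 - 1.16) = 3.4869
P* = 1/(1 + exp(-3.4869)) = 0.9703
P = 0.11 + (1 - 0.11) * 0.9703
P = 0.9736

0.9736


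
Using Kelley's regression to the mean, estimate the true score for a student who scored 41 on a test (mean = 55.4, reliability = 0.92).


T_est = rxx * X + (1 - rxx) * mean
T_est = 0.92 * 41 + 0.08 * 55.4
T_est = 37.72 + 4.432
T_est = 42.152

42.152


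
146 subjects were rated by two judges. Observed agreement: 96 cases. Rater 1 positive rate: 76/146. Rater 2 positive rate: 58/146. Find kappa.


P_o = 96/146 = 0.657534
P_e = (76*58 + 70*88) / 21316 = 0.495778
kappa = (P_o - P_e) / (1 - P_e)
kappa = (0.657534 - 0.495778) / (1 - 0.495778)
kappa = 0.3208

0.3208


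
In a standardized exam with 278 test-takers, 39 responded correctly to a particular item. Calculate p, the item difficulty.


Item difficulty p = number correct / total examinees
p = 39 / 278
p = 0.1403

0.1403


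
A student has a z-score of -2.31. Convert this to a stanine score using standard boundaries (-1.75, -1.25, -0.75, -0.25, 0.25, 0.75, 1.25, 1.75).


Stanine boundaries: [-1.75, -1.25, -0.75, -0.25, 0.25, 0.75, 1.25, 1.75]
z = -2.31
Check each boundary:
  z < -1.75
  z < -1.25
  z < -0.75
  z < -0.25
  z < 0.25
  z < 0.75
  z < 1.25
  z < 1.75
Highest qualifying boundary gives stanine = 1

1


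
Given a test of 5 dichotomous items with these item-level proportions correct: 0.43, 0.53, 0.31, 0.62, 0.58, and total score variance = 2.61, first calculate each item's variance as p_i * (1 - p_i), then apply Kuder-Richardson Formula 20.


For each item, compute p_i * q_i:
  Item 1: 0.43 * 0.57 = 0.2451
  Item 2: 0.53 * 0.47 = 0.2491
  Item 3: 0.31 * 0.69 = 0.2139
  Item 4: 0.62 * 0.38 = 0.2356
  Item 5: 0.58 * 0.42 = 0.2436
Sum(p_i * q_i) = 0.2451 + 0.2491 + 0.2139 + 0.2356 + 0.2436 = 1.1873
KR-20 = (k/(k-1)) * (1 - Sum(p_i*q_i) / Var_total)
= (5/4) * (1 - 1.1873/2.61)
= 1.25 * 0.5451
KR-20 = 0.6814

0.6814


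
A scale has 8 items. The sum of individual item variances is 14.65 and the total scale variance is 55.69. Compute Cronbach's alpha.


alpha = (k/(k-1)) * (1 - sum(si^2)/s_total^2)
= (8/7) * (1 - 14.65/55.69)
alpha = 0.8422

0.8422


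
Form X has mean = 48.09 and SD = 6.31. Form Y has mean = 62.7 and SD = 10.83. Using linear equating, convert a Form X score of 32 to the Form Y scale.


slope = SD_Y / SD_X = 10.83 / 6.31 ~ 1.7163
intercept = mean_Y - slope * mean_X = 62.7 - (10.83 / 6.31) * 48.09 ~ -19.838
Y = slope * X + intercept. To avoid rounding drift from the rounded slope/intercept, evaluate the equivalent form Y = mean_Y + SD_Y * (X - mean_X) / SD_X at full precision:
Y = 62.7 + 10.83 * (32 - 48.09) / 6.31
Y = 62.7 - 10.83 * 16.09 / 6.31
Y = 62.7 - 174.2547 / 6.31
Y = 62.7 - 27.6156
Y = 35.0844

35.0844


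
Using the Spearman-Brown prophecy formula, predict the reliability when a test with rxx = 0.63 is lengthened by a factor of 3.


r_new = (n * rxx) / (1 + (n-1) * rxx)
r_new = (3 * 0.63) / (1 + 2 * 0.63)
r_new = 1.89 / 2.26
r_new = 0.8363

0.8363


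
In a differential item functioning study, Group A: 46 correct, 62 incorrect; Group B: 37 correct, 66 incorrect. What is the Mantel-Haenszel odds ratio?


Odds_A = 46/62 = 0.7419
Odds_B = 37/66 = 0.5606
OR = Odds_A / Odds_B = 0.7419 / 0.5606
Exactly, OR = (46 * 66) / (62 * 37) = 3036 / 2294
OR = 1.3235

1.3235


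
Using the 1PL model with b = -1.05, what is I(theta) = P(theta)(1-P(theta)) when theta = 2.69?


P = 1/(1+exp(-(2.69--1.05))) = 0.9768
I = P*(1-P) = 0.9768 * 0.0232
I = 0.0227

0.0227


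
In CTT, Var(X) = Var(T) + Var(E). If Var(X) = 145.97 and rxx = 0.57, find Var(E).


var_true = rxx * var_obs = 0.57 * 145.97 = 83.2029
var_error = var_obs - var_true
var_error = 145.97 - 83.2029
var_error = 62.7671

62.7671


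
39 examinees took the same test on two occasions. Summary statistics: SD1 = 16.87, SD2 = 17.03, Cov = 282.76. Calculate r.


r = cov(X,Y) / (SD_X * SD_Y)
r = 282.76 / (16.87 * 17.03)
r = 282.76 / 287.2961
r = 0.9842

0.9842


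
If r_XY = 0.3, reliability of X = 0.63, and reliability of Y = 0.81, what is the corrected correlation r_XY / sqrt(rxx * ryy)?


r_corrected = rxy / sqrt(rxx * ryy)
= 0.3 / sqrt(0.63 * 0.81)
= 0.3 / sqrt(0.5103)
= 0.3 / 0.714353
r_corrected = 0.42

0.42


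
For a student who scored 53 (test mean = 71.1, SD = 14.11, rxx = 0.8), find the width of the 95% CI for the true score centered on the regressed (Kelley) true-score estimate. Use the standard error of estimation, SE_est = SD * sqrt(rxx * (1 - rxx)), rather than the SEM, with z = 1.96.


True score estimate = 0.8*53 + 0.2*71.1 = 56.62
SE_est = SD * sqrt(rxx * (1 - rxx)) = 14.11 * sqrt(0.8 * 0.2) = 14.11 * sqrt(0.16) = 5.644
CI = T_est +/- z * SE_est, so width = 2 * z * SE_est = 2 * 1.96 * 5.644
Width = 22.1245

22.1245


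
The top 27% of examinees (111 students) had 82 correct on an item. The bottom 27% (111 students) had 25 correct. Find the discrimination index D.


p_upper = 82/111 = 0.7387
p_lower = 25/111 = 0.2252
D = 0.7387 - 0.2252 = 0.5135

0.5135


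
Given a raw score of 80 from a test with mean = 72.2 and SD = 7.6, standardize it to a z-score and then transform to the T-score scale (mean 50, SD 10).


z = (X - mean) / SD = (80 - 72.2) / 7.6
z = 7.8 / 7.6
z = 1.0263
T-score = T = 50 + 10z
Carry z at full precision (z = 7.8 / 7.6) into the conversion:
T-score = 50 + 10 * (7.8 / 7.6) = 50 + 78 / 7.6
T-score = 50 + 10.2632
T-score = 60.2632

60.2632


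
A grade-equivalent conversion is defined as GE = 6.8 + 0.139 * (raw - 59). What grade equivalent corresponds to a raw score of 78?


raw - median = 78 - 59 = 19
slope * diff = 0.139 * 19 = 2.641
GE = 6.8 + 2.641
GE = 9.441

9.441


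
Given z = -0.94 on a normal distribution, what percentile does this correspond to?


CDF(z) = 0.5 * (1 + erf(z/sqrt(2)))
erf(-0.6647) = -0.6528
CDF = 0.1736
Percentile rank = 0.1736 * 100 = 17.36

17.36


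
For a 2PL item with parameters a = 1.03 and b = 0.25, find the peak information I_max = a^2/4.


For 2PL, max info at theta = b = 0.25
I_max = a^2 / 4 = 1.03^2 / 4
= 1.0609 / 4
I_max = 0.2652

0.2652


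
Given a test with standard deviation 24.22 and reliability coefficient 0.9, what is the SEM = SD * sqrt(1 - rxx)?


SEM = SD * sqrt(1 - rxx)
SEM = 24.22 * sqrt(1 - 0.9)
SEM = 24.22 * sqrt(0.1) = 24.22 * 0.316228
SEM = 7.659

7.659


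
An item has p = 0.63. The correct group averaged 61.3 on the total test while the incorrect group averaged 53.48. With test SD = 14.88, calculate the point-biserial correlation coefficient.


q = 1 - p = 0.37
rpb = ((M1 - M0) / SD) * sqrt(p * q)
rpb = ((61.3 - 53.48) / 14.88) * sqrt(0.63 * 0.37)
rpb = 0.2537

0.2537


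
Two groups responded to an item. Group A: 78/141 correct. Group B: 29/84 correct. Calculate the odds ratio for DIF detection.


Odds_A = 78/63 = 1.2381
Odds_B = 29/55 = 0.5273
OR = Odds_A / Odds_B = 1.2381 / 0.5273
Exactly, OR = (78 * 55) / (63 * 29) = 4290 / 1827
OR = 2.3481

2.3481


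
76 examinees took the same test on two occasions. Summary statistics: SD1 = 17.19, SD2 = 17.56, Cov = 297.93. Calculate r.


r = cov(X,Y) / (SD_X * SD_Y)
r = 297.93 / (17.19 * 17.56)
r = 297.93 / 301.8564
r = 0.987

0.987


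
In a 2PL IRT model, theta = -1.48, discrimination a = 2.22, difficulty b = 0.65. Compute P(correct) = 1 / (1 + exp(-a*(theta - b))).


a*(theta - b) = 2.22 * (-1.48 - 0.65) = -4.7286
exp(--4.7286) = 113.1371
P = 1 / (1 + 113.1371)
P = 0.0088

0.0088


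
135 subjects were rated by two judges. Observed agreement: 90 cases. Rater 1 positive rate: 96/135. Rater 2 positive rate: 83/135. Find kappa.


P_o = 90/135 = 0.666667
P_e = (96*83 + 39*52) / 18225 = 0.548477
kappa = (P_o - P_e) / (1 - P_e)
kappa = (0.666667 - 0.548477) / (1 - 0.548477)
kappa = 0.2618

0.2618


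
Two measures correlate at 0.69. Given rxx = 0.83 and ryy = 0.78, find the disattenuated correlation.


r_corrected = rxy / sqrt(rxx * ryy)
= 0.69 / sqrt(0.83 * 0.78)
= 0.69 / sqrt(0.6474)
= 0.69 / 0.804612
r_corrected = 0.8576

0.8576


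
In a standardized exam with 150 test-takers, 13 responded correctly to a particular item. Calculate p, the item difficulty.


Item difficulty p = number correct / total examinees
p = 13 / 150
p = 0.0867

0.0867


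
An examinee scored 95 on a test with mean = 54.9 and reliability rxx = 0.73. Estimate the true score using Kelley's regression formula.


T_est = rxx * X + (1 - rxx) * mean
T_est = 0.73 * 95 + 0.27 * 54.9
T_est = 69.35 + 14.823
T_est = 84.173

84.173


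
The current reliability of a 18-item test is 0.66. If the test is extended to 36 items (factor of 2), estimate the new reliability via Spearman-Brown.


r_new = (n * rxx) / (1 + (n-1) * rxx)
r_new = (2 * 0.66) / (1 + 1 * 0.66)
r_new = 1.32 / 1.66
r_new = 0.7952

0.7952


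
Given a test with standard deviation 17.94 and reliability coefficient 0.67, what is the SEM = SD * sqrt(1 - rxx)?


SEM = SD * sqrt(1 - rxx)
SEM = 17.94 * sqrt(1 - 0.67)
SEM = 17.94 * sqrt(0.33) = 17.94 * 0.574456
SEM = 10.3057

10.3057


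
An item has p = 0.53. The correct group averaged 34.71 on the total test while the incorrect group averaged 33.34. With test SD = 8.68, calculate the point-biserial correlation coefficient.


q = 1 - p = 0.47
rpb = ((M1 - M0) / SD) * sqrt(p * q)
rpb = ((34.71 - 33.34) / 8.68) * sqrt(0.53 * 0.47)
rpb = 0.0788

0.0788


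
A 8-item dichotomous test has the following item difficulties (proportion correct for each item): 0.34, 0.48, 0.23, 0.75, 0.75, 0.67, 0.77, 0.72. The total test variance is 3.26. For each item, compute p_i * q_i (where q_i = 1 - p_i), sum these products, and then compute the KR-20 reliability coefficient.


For each item, compute p_i * q_i:
  Item 1: 0.34 * 0.66 = 0.2244
  Item 2: 0.48 * 0.52 = 0.2496
  Item 3: 0.23 * 0.77 = 0.1771
  Item 4: 0.75 * 0.25 = 0.1875
  Item 5: 0.75 * 0.25 = 0.1875
  Item 6: 0.67 * 0.33 = 0.2211
  Item 7: 0.77 * 0.23 = 0.1771
  Item 8: 0.72 * 0.28 = 0.2016
Sum(p_i * q_i) = 0.2244 + 0.2496 + 0.1771 + 0.1875 + 0.1875 + 0.2211 + 0.1771 + 0.2016 = 1.6259
KR-20 = (k/(k-1)) * (1 - Sum(p_i*q_i) / Var_total)
= (8/7) * (1 - 1.6259/3.26)
= 1.1429 * 0.5013
KR-20 = 0.5729

0.5729


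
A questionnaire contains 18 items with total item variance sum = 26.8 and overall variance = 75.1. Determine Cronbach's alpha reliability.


alpha = (k/(k-1)) * (1 - sum(si^2)/s_total^2)
= (18/17) * (1 - 26.8/75.1)
alpha = 0.681

0.681


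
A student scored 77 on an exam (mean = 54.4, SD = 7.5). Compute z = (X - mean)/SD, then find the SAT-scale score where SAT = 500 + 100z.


z = (X - mean) / SD = (77 - 54.4) / 7.5
z = 22.6 / 7.5
z = 3.0133
SAT-scale = SAT = 500 + 100z
Carry z at full precision (z = 22.6 / 7.5) into the conversion:
SAT-scale = 500 + 100 * (22.6 / 7.5) = 500 + 2260 / 7.5
SAT-scale = 500 + 301.3333
SAT-scale = 801.3333

801.3333


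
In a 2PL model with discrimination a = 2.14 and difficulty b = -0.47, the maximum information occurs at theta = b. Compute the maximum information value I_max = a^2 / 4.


For 2PL, max info at theta = b = -0.47
I_max = a^2 / 4 = 2.14^2 / 4
= 4.5796 / 4
I_max = 1.1449

1.1449


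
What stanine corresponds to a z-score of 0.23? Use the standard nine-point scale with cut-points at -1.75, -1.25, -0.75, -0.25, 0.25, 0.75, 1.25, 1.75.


Stanine boundaries: [-1.75, -1.25, -0.75, -0.25, 0.25, 0.75, 1.25, 1.75]
z = 0.23
Check each boundary:
  z >= -1.75 -> could be stanine 2
  z >= -1.25 -> could be stanine 3
  z >= -0.75 -> could be stanine 4
  z >= -0.25 -> could be stanine 5
  z < 0.25
  z < 0.75
  z < 1.25
  z < 1.75
Highest qualifying boundary gives stanine = 5

5


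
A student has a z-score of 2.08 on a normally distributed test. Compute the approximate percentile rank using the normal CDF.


CDF(z) = 0.5 * (1 + erf(z/sqrt(2)))
erf(1.4708) = 0.9625
CDF = 0.9812
Percentile rank = 0.9812 * 100 = 98.12

98.12


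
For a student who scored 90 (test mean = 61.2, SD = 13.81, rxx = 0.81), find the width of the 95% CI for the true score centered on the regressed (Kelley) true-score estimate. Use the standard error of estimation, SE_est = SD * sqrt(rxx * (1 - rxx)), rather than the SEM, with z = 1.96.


True score estimate = 0.81*90 + 0.19*61.2 = 84.528
SE_est = SD * sqrt(rxx * (1 - rxx)) = 13.81 * sqrt(0.81 * 0.19) = 13.81 * sqrt(0.1539) = 5.417675
CI = T_est +/- z * SE_est, so width = 2 * z * SE_est = 2 * 1.96 * 5.417675
Width = 21.2373

21.2373


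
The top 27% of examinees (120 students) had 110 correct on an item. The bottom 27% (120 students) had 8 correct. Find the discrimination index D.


p_upper = 110/120 = 0.9167
p_lower = 8/120 = 0.0667
D = 0.9167 - 0.0667 = 0.85

0.85


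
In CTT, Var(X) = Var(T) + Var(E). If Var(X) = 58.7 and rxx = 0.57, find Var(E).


var_true = rxx * var_obs = 0.57 * 58.7 = 33.459
var_error = var_obs - var_true
var_error = 58.7 - 33.459
var_error = 25.241

25.241


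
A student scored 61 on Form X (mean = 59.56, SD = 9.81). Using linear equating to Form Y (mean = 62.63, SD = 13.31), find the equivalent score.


slope = SD_Y / SD_X = 13.31 / 9.81 ~ 1.3568
intercept = mean_Y - slope * mean_X = 62.63 - (13.31 / 9.81) * 59.56 ~ -18.1797
Y = slope * X + intercept. To avoid rounding drift from the rounded slope/intercept, evaluate the equivalent form Y = mean_Y + SD_Y * (X - mean_X) / SD_X at full precision:
Y = 62.63 + 13.31 * (61 - 59.56) / 9.81
Y = 62.63 + 13.31 * 1.44 / 9.81
Y = 62.63 + 19.1664 / 9.81
Y = 62.63 + 1.9538
Y = 64.5838

64.5838


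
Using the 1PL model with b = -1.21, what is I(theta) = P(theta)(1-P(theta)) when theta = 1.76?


P = 1/(1+exp(-(1.76--1.21))) = 0.9512
I = P*(1-P) = 0.9512 * 0.0488
I = 0.0464

0.0464


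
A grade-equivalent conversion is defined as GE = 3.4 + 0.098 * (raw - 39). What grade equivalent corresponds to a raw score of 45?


raw - median = 45 - 39 = 6
slope * diff = 0.098 * 6 = 0.588
GE = 3.4 + 0.588
GE = 3.988

3.988


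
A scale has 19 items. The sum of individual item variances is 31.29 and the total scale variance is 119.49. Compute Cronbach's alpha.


alpha = (k/(k-1)) * (1 - sum(si^2)/s_total^2)
= (19/18) * (1 - 31.29/119.49)
alpha = 0.7791

0.7791


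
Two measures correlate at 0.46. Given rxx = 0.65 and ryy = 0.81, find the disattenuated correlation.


r_corrected = rxy / sqrt(rxx * ryy)
= 0.46 / sqrt(0.65 * 0.81)
= 0.46 / sqrt(0.5265)
= 0.46 / 0.725603
r_corrected = 0.634

0.634


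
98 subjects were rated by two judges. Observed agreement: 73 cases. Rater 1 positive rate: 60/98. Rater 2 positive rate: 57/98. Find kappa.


P_o = 73/98 = 0.744898
P_e = (60*57 + 38*41) / 9604 = 0.518326
kappa = (P_o - P_e) / (1 - P_e)
kappa = (0.744898 - 0.518326) / (1 - 0.518326)
kappa = 0.4704

0.4704


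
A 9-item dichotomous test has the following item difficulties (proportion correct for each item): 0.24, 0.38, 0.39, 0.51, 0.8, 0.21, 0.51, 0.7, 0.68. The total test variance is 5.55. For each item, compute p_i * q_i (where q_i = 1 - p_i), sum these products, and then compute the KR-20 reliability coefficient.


For each item, compute p_i * q_i:
  Item 1: 0.24 * 0.76 = 0.1824
  Item 2: 0.38 * 0.62 = 0.2356
  Item 3: 0.39 * 0.61 = 0.2379
  Item 4: 0.51 * 0.49 = 0.2499
  Item 5: 0.8 * 0.2 = 0.16
  Item 6: 0.21 * 0.79 = 0.1659
  Item 7: 0.51 * 0.49 = 0.2499
  Item 8: 0.7 * 0.3 = 0.21
  Item 9: 0.68 * 0.32 = 0.2176
Sum(p_i * q_i) = 0.1824 + 0.2356 + 0.2379 + 0.2499 + 0.16 + 0.1659 + 0.2499 + 0.21 + 0.2176 = 1.9092
KR-20 = (k/(k-1)) * (1 - Sum(p_i*q_i) / Var_total)
= (9/8) * (1 - 1.9092/5.55)
= 1.125 * 0.656
KR-20 = 0.738

0.738


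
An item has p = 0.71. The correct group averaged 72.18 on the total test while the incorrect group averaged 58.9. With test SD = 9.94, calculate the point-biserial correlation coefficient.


q = 1 - p = 0.29
rpb = ((M1 - M0) / SD) * sqrt(p * q)
rpb = ((72.18 - 58.9) / 9.94) * sqrt(0.71 * 0.29)
rpb = 0.6062

0.6062


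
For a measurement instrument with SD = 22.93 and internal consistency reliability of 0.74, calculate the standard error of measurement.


SEM = SD * sqrt(1 - rxx)
SEM = 22.93 * sqrt(1 - 0.74)
SEM = 22.93 * sqrt(0.26) = 22.93 * 0.509902
SEM = 11.6921

11.6921


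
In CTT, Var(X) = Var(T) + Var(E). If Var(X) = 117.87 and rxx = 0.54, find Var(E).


var_true = rxx * var_obs = 0.54 * 117.87 = 63.6498
var_error = var_obs - var_true
var_error = 117.87 - 63.6498
var_error = 54.2202

54.2202


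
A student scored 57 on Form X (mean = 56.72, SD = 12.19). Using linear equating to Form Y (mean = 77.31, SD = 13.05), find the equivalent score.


slope = SD_Y / SD_X = 13.05 / 12.19 ~ 1.0705
intercept = mean_Y - slope * mean_X = 77.31 - (13.05 / 12.19) * 56.72 ~ 16.5884
Y = slope * X + intercept. To avoid rounding drift from the rounded slope/intercept, evaluate the equivalent form Y = mean_Y + SD_Y * (X - mean_X) / SD_X at full precision:
Y = 77.31 + 13.05 * (57 - 56.72) / 12.19
Y = 77.31 + 13.05 * 0.28 / 12.19
Y = 77.31 + 3.654 / 12.19
Y = 77.31 + 0.2998
Y = 77.6098

77.6098


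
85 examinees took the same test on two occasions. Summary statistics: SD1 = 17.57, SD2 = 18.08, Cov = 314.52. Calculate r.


r = cov(X,Y) / (SD_X * SD_Y)
r = 314.52 / (17.57 * 18.08)
r = 314.52 / 317.6656
r = 0.9901

0.9901


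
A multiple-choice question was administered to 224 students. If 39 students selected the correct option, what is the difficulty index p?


Item difficulty p = number correct / total examinees
p = 39 / 224
p = 0.1741

0.1741


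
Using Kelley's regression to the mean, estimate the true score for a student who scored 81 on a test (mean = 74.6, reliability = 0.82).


T_est = rxx * X + (1 - rxx) * mean
T_est = 0.82 * 81 + 0.18 * 74.6
T_est = 66.42 + 13.428
T_est = 79.848

79.848


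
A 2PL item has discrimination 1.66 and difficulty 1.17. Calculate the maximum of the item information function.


For 2PL, max info at theta = b = 1.17
I_max = a^2 / 4 = 1.66^2 / 4
= 2.7556 / 4
I_max = 0.6889

0.6889


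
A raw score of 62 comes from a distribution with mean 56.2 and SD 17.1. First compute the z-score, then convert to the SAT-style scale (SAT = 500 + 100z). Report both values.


z = (X - mean) / SD = (62 - 56.2) / 17.1
z = 5.8 / 17.1
z = 0.3392
SAT-scale = SAT = 500 + 100z
Carry z at full precision (z = 5.8 / 17.1) into the conversion:
SAT-scale = 500 + 100 * (5.8 / 17.1) = 500 + 580 / 17.1
SAT-scale = 500 + 33.9181
SAT-scale = 533.9181

533.9181


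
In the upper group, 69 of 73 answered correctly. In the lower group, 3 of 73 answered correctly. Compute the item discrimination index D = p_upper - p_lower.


p_upper = 69/73 = 0.9452
p_lower = 3/73 = 0.0411
D = 0.9452 - 0.0411 = 0.9041

0.9041


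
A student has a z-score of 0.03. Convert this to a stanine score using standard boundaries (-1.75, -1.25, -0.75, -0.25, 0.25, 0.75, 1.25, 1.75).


Stanine boundaries: [-1.75, -1.25, -0.75, -0.25, 0.25, 0.75, 1.25, 1.75]
z = 0.03
Check each boundary:
  z >= -1.75 -> could be stanine 2
  z >= -1.25 -> could be stanine 3
  z >= -0.75 -> could be stanine 4
  z >= -0.25 -> could be stanine 5
  z < 0.25
  z < 0.75
  z < 1.25
  z < 1.75
Highest qualifying boundary gives stanine = 5

5


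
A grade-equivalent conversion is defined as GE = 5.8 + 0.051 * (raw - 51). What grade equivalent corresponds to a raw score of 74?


raw - median = 74 - 51 = 23
slope * diff = 0.051 * 23 = 1.173
GE = 5.8 + 1.173
GE = 6.973

6.973


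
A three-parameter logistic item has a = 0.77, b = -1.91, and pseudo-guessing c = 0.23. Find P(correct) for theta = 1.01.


logit = 0.77*(1.01 - -1.91) = 2.2484
P* = 1/(1 + exp(-2.2484)) = 0.9045
P = 0.23 + (1 - 0.23) * 0.9045
P = 0.9265

0.9265


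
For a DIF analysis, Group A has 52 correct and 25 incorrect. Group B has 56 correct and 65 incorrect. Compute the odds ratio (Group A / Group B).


Odds_A = 52/25 = 2.08
Odds_B = 56/65 = 0.8615
OR = Odds_A / Odds_B = 2.08 / 0.8615
Exactly, OR = (52 * 65) / (25 * 56) = 3380 / 1400
OR = 2.4143

2.4143


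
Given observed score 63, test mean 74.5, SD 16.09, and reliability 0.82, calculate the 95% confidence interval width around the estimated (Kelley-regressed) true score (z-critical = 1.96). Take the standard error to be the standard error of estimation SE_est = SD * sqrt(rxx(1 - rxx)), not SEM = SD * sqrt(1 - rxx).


True score estimate = 0.82*63 + 0.18*74.5 = 65.07
SE_est = SD * sqrt(rxx * (1 - rxx)) = 16.09 * sqrt(0.82 * 0.18) = 16.09 * sqrt(0.1476) = 6.181576
CI = T_est +/- z * SE_est, so width = 2 * z * SE_est = 2 * 1.96 * 6.181576
Width = 24.2318

24.2318


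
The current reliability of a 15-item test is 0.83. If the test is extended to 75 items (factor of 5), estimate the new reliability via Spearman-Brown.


r_new = (n * rxx) / (1 + (n-1) * rxx)
r_new = (5 * 0.83) / (1 + 4 * 0.83)
r_new = 4.15 / 4.32
r_new = 0.9606

0.9606


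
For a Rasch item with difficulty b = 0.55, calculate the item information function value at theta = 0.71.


P = 1/(1+exp(-(0.71-0.55))) = 0.5399
I = P*(1-P) = 0.5399 * 0.4601
I = 0.2484

0.2484


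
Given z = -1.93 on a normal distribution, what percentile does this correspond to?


CDF(z) = 0.5 * (1 + erf(z/sqrt(2)))
erf(-1.3647) = -0.9464
CDF = 0.0268
Percentile rank = 0.0268 * 100 = 2.68

2.68


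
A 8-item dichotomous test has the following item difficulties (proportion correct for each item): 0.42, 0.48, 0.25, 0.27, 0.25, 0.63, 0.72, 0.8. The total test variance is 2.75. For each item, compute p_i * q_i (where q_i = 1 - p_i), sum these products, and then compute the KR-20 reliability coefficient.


For each item, compute p_i * q_i:
  Item 1: 0.42 * 0.58 = 0.2436
  Item 2: 0.48 * 0.52 = 0.2496
  Item 3: 0.25 * 0.75 = 0.1875
  Item 4: 0.27 * 0.73 = 0.1971
  Item 5: 0.25 * 0.75 = 0.1875
  Item 6: 0.63 * 0.37 = 0.2331
  Item 7: 0.72 * 0.28 = 0.2016
  Item 8: 0.8 * 0.2 = 0.16
Sum(p_i * q_i) = 0.2436 + 0.2496 + 0.1875 + 0.1971 + 0.1875 + 0.2331 + 0.2016 + 0.16 = 1.66
KR-20 = (k/(k-1)) * (1 - Sum(p_i*q_i) / Var_total)
= (8/7) * (1 - 1.66/2.75)
= 1.1429 * 0.3964
KR-20 = 0.453

0.453


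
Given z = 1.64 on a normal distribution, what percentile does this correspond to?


CDF(z) = 0.5 * (1 + erf(z/sqrt(2)))
erf(1.1597) = 0.899
CDF = 0.9495
Percentile rank = 0.9495 * 100 = 94.95

94.95


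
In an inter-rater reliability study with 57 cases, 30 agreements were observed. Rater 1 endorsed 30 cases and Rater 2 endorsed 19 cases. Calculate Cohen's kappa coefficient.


P_o = 30/57 = 0.526316
P_e = (30*19 + 27*38) / 3249 = 0.491228
kappa = (P_o - P_e) / (1 - P_e)
kappa = (0.526316 - 0.491228) / (1 - 0.491228)
kappa = 0.069

0.069


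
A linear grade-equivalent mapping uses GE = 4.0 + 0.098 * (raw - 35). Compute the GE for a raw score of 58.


raw - median = 58 - 35 = 23
slope * diff = 0.098 * 23 = 2.254
GE = 4.0 + 2.254
GE = 6.254

6.254


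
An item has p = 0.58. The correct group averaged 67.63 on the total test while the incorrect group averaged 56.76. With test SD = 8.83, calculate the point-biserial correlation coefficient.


q = 1 - p = 0.42
rpb = ((M1 - M0) / SD) * sqrt(p * q)
rpb = ((67.63 - 56.76) / 8.83) * sqrt(0.58 * 0.42)
rpb = 0.6076

0.6076


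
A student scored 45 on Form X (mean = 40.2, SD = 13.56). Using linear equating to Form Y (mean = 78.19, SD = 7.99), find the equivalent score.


slope = SD_Y / SD_X = 7.99 / 13.56 ~ 0.5892
intercept = mean_Y - slope * mean_X = 78.19 - (7.99 / 13.56) * 40.2 ~ 54.5028
Y = slope * X + intercept. To avoid rounding drift from the rounded slope/intercept, evaluate the equivalent form Y = mean_Y + SD_Y * (X - mean_X) / SD_X at full precision:
Y = 78.19 + 7.99 * (45 - 40.2) / 13.56
Y = 78.19 + 7.99 * 4.8 / 13.56
Y = 78.19 + 38.352 / 13.56
Y = 78.19 + 2.8283
Y = 81.0183

81.0183


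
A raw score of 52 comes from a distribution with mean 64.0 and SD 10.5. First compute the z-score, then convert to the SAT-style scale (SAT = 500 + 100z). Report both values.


z = (X - mean) / SD = (52 - 64.0) / 10.5
z = -12.0 / 10.5
z = -1.1429
SAT-scale = SAT = 500 + 100z
Carry z at full precision (z = -12.0 / 10.5) into the conversion:
SAT-scale = 500 + 100 * (-12.0 / 10.5) = 500 + -1200 / 10.5
SAT-scale = 500 + -114.2857
SAT-scale = 385.7143

385.7143


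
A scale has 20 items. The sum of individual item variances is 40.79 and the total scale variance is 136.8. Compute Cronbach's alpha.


alpha = (k/(k-1)) * (1 - sum(si^2)/s_total^2)
= (20/19) * (1 - 40.79/136.8)
alpha = 0.7388

0.7388


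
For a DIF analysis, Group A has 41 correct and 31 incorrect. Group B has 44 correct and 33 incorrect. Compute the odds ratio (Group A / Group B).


Odds_A = 41/31 = 1.3226
Odds_B = 44/33 = 1.3333
OR = Odds_A / Odds_B = 1.3226 / 1.3333
Exactly, OR = (41 * 33) / (31 * 44) = 1353 / 1364
OR = 0.9919

0.9919


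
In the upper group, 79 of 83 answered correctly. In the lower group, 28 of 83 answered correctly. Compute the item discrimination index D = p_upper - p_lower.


p_upper = 79/83 = 0.9518
p_lower = 28/83 = 0.3373
D = 0.9518 - 0.3373 = 0.6145

0.6145


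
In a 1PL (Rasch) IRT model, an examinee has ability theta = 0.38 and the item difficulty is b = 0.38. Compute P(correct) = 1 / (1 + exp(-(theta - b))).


theta - b = 0.38 - 0.38 = 0.0
exp(-(theta - b)) = exp(-0.0) = 1.0
P = 1 / (1 + 1.0)
P = 0.5

0.5


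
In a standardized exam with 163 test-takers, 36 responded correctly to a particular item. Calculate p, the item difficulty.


Item difficulty p = number correct / total examinees
p = 36 / 163
p = 0.2209

0.2209


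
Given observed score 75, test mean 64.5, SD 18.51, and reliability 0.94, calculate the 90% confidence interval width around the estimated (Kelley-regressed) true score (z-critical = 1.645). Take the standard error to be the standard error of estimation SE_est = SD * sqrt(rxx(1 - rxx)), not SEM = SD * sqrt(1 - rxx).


True score estimate = 0.94*75 + 0.06*64.5 = 74.37
SE_est = SD * sqrt(rxx * (1 - rxx)) = 18.51 * sqrt(0.94 * 0.06) = 18.51 * sqrt(0.0564) = 4.395881
CI = T_est +/- z * SE_est, so width = 2 * z * SE_est = 2 * 1.645 * 4.395881
Width = 14.4624

14.4624


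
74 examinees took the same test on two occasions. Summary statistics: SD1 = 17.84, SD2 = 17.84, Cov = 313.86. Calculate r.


r = cov(X,Y) / (SD_X * SD_Y)
r = 313.86 / (17.84 * 17.84)
r = 313.86 / 318.2656
r = 0.9862

0.9862


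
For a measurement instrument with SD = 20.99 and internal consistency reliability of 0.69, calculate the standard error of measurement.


SEM = SD * sqrt(1 - rxx)
SEM = 20.99 * sqrt(1 - 0.69)
SEM = 20.99 * sqrt(0.31) = 20.99 * 0.556776
SEM = 11.6867

11.6867


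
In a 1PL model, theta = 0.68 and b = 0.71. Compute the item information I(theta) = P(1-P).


P = 1/(1+exp(-(0.68-0.71))) = 0.4925
I = P*(1-P) = 0.4925 * 0.5075
I = 0.2499

0.2499


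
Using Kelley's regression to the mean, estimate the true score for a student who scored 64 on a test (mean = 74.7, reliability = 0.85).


T_est = rxx * X + (1 - rxx) * mean
T_est = 0.85 * 64 + 0.15 * 74.7
T_est = 54.4 + 11.205
T_est = 65.605

65.605


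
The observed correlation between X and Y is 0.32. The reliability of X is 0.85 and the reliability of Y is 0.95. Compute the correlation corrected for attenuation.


r_corrected = rxy / sqrt(rxx * ryy)
= 0.32 / sqrt(0.85 * 0.95)
= 0.32 / sqrt(0.8075)
= 0.32 / 0.89861
r_corrected = 0.3561

0.3561


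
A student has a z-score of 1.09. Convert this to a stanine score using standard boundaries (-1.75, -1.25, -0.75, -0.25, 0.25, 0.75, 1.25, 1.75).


Stanine boundaries: [-1.75, -1.25, -0.75, -0.25, 0.25, 0.75, 1.25, 1.75]
z = 1.09
Check each boundary:
  z >= -1.75 -> could be stanine 2
  z >= -1.25 -> could be stanine 3
  z >= -0.75 -> could be stanine 4
  z >= -0.25 -> could be stanine 5
  z >= 0.25 -> could be stanine 6
  z >= 0.75 -> could be stanine 7
  z < 1.25
  z < 1.75
Highest qualifying boundary gives stanine = 7

7


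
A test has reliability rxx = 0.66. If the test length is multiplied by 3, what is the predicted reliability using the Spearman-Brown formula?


r_new = (n * rxx) / (1 + (n-1) * rxx)
r_new = (3 * 0.66) / (1 + 2 * 0.66)
r_new = 1.98 / 2.32
r_new = 0.8534

0.8534


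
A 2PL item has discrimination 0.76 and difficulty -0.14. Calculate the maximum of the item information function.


For 2PL, max info at theta = b = -0.14
I_max = a^2 / 4 = 0.76^2 / 4
= 0.5776 / 4
I_max = 0.1444

0.1444


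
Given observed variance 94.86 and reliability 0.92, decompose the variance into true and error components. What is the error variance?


var_true = rxx * var_obs = 0.92 * 94.86 = 87.2712
var_error = var_obs - var_true
var_error = 94.86 - 87.2712
var_error = 7.5888

7.5888


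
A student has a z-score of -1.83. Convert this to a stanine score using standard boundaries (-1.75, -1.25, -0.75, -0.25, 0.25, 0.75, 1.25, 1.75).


Stanine boundaries: [-1.75, -1.25, -0.75, -0.25, 0.25, 0.75, 1.25, 1.75]
z = -1.83
Check each boundary:
  z < -1.75
  z < -1.25
  z < -0.75
  z < -0.25
  z < 0.25
  z < 0.75
  z < 1.25
  z < 1.75
Highest qualifying boundary gives stanine = 1

1


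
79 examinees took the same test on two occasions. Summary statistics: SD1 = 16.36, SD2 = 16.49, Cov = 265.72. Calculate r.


r = cov(X,Y) / (SD_X * SD_Y)
r = 265.72 / (16.36 * 16.49)
r = 265.72 / 269.7764
r = 0.985

0.985


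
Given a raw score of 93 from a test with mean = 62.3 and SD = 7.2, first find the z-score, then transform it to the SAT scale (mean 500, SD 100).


z = (X - mean) / SD = (93 - 62.3) / 7.2
z = 30.7 / 7.2
z = 4.2639
SAT-scale = SAT = 500 + 100z
Carry z at full precision (z = 30.7 / 7.2) into the conversion:
SAT-scale = 500 + 100 * (30.7 / 7.2) = 500 + 3070 / 7.2
SAT-scale = 500 + 426.3889
SAT-scale = 926.3889

926.3889


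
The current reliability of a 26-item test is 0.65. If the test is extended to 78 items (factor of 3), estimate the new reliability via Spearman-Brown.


r_new = (n * rxx) / (1 + (n-1) * rxx)
r_new = (3 * 0.65) / (1 + 2 * 0.65)
r_new = 1.95 / 2.3
r_new = 0.8478

0.8478


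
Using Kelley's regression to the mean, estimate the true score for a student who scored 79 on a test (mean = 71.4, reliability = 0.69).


T_est = rxx * X + (1 - rxx) * mean
T_est = 0.69 * 79 + 0.31 * 71.4
T_est = 54.51 + 22.134
T_est = 76.644

76.644


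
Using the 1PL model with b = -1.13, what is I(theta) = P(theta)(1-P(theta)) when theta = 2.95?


P = 1/(1+exp(-(2.95--1.13))) = 0.9834
I = P*(1-P) = 0.9834 * 0.0166
I = 0.0163

0.0163


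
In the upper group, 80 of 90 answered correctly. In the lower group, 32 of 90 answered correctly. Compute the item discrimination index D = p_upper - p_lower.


p_upper = 80/90 = 0.8889
p_lower = 32/90 = 0.3556
D = 0.8889 - 0.3556 = 0.5333

0.5333


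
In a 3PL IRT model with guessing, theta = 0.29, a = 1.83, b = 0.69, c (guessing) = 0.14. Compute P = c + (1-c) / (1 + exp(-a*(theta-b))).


logit = 1.83*(0.29 - 0.69) = -0.732
P* = 1/(1 + exp(--0.732)) = 0.3248
P = 0.14 + (1 - 0.14) * 0.3248
P = 0.4193

0.4193


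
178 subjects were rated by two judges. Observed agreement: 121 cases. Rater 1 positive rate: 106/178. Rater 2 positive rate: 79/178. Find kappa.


P_o = 121/178 = 0.679775
P_e = (106*79 + 72*99) / 31684 = 0.489269
kappa = (P_o - P_e) / (1 - P_e)
kappa = (0.679775 - 0.489269) / (1 - 0.489269)
kappa = 0.373

0.373


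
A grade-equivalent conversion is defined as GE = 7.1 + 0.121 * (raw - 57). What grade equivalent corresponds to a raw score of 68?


raw - median = 68 - 57 = 11
slope * diff = 0.121 * 11 = 1.331
GE = 7.1 + 1.331
GE = 8.431

8.431


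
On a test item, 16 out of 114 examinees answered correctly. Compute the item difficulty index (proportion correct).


Item difficulty p = number correct / total examinees
p = 16 / 114
p = 0.1404

0.1404


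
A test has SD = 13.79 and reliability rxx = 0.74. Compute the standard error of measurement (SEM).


SEM = SD * sqrt(1 - rxx)
SEM = 13.79 * sqrt(1 - 0.74)
SEM = 13.79 * sqrt(0.26) = 13.79 * 0.509902
SEM = 7.0315

7.0315


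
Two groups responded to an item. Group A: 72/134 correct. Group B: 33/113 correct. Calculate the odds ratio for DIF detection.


Odds_A = 72/62 = 1.1613
Odds_B = 33/80 = 0.4125
OR = Odds_A / Odds_B = 1.1613 / 0.4125
Exactly, OR = (72 * 80) / (62 * 33) = 5760 / 2046
OR = 2.8152

2.8152


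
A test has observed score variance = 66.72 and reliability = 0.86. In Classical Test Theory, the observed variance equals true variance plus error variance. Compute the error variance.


var_true = rxx * var_obs = 0.86 * 66.72 = 57.3792
var_error = var_obs - var_true
var_error = 66.72 - 57.3792
var_error = 9.3408

9.3408


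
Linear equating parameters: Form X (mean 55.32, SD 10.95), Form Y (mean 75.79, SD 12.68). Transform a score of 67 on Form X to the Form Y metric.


slope = SD_Y / SD_X = 12.68 / 10.95 ~ 1.158
intercept = mean_Y - slope * mean_X = 75.79 - (12.68 / 10.95) * 55.32 ~ 11.7299
Y = slope * X + intercept. To avoid rounding drift from the rounded slope/intercept, evaluate the equivalent form Y = mean_Y + SD_Y * (X - mean_X) / SD_X at full precision:
Y = 75.79 + 12.68 * (67 - 55.32) / 10.95
Y = 75.79 + 12.68 * 11.68 / 10.95
Y = 75.79 + 148.1024 / 10.95
Y = 75.79 + 13.5253
Y = 89.3153

89.3153


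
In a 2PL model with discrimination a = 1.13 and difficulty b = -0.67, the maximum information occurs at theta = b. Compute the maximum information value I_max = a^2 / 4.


For 2PL, max info at theta = b = -0.67
I_max = a^2 / 4 = 1.13^2 / 4
= 1.2769 / 4
I_max = 0.3192

0.3192


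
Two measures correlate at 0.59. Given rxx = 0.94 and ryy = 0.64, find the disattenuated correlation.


r_corrected = rxy / sqrt(rxx * ryy)
= 0.59 / sqrt(0.94 * 0.64)
= 0.59 / sqrt(0.6016)
= 0.59 / 0.775629
r_corrected = 0.7607

0.7607


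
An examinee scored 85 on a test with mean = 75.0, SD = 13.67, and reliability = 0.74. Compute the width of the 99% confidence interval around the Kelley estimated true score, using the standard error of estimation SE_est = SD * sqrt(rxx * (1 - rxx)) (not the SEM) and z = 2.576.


True score estimate = 0.74*85 + 0.26*75.0 = 82.4
SE_est = SD * sqrt(rxx * (1 - rxx)) = 13.67 * sqrt(0.74 * 0.26) = 13.67 * sqrt(0.1924) = 5.99613
CI = T_est +/- z * SE_est, so width = 2 * z * SE_est = 2 * 2.576 * 5.99613
Width = 30.8921

30.8921


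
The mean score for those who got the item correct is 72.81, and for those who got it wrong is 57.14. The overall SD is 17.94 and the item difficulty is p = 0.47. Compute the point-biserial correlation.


q = 1 - p = 0.53
rpb = ((M1 - M0) / SD) * sqrt(p * q)
rpb = ((72.81 - 57.14) / 17.94) * sqrt(0.47 * 0.53)
rpb = 0.4359

0.4359


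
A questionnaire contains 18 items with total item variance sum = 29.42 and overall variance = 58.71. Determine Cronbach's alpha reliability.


alpha = (k/(k-1)) * (1 - sum(si^2)/s_total^2)
= (18/17) * (1 - 29.42/58.71)
alpha = 0.5282

0.5282


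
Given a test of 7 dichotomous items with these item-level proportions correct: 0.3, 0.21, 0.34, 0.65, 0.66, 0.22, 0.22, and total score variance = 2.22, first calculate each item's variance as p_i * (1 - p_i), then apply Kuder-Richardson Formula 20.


For each item, compute p_i * q_i:
  Item 1: 0.3 * 0.7 = 0.21
  Item 2: 0.21 * 0.79 = 0.1659
  Item 3: 0.34 * 0.66 = 0.2244
  Item 4: 0.65 * 0.35 = 0.2275
  Item 5: 0.66 * 0.34 = 0.2244
  Item 6: 0.22 * 0.78 = 0.1716
  Item 7: 0.22 * 0.78 = 0.1716
Sum(p_i * q_i) = 0.21 + 0.1659 + 0.2244 + 0.2275 + 0.2244 + 0.1716 + 0.1716 = 1.3954
KR-20 = (k/(k-1)) * (1 - Sum(p_i*q_i) / Var_total)
= (7/6) * (1 - 1.3954/2.22)
= 1.1667 * 0.3714
KR-20 = 0.4333

0.4333


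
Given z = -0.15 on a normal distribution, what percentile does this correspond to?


CDF(z) = 0.5 * (1 + erf(z/sqrt(2)))
erf(-0.1061) = -0.1192
CDF = 0.4404
Percentile rank = 0.4404 * 100 = 44.04

44.04


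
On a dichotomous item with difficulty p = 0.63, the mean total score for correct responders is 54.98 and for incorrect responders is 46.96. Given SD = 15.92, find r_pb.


q = 1 - p = 0.37
rpb = ((M1 - M0) / SD) * sqrt(p * q)
rpb = ((54.98 - 46.96) / 15.92) * sqrt(0.63 * 0.37)
rpb = 0.2432

0.2432


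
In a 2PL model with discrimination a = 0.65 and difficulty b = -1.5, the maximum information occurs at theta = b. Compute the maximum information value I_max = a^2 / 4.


For 2PL, max info at theta = b = -1.5
I_max = a^2 / 4 = 0.65^2 / 4
= 0.4225 / 4
I_max = 0.1056

0.1056


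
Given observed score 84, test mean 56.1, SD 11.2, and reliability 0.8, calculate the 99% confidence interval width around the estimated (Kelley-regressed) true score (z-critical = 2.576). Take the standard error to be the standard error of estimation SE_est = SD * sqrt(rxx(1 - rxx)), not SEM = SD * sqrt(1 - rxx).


True score estimate = 0.8*84 + 0.2*56.1 = 78.42
SE_est = SD * sqrt(rxx * (1 - rxx)) = 11.2 * sqrt(0.8 * 0.2) = 11.2 * sqrt(0.16) = 4.48
CI = T_est +/- z * SE_est, so width = 2 * z * SE_est = 2 * 2.576 * 4.48
Width = 23.081

23.081


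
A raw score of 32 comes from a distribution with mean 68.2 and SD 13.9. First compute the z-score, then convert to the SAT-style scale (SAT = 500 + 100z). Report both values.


z = (X - mean) / SD = (32 - 68.2) / 13.9
z = -36.2 / 13.9
z = -2.6043
SAT-scale = SAT = 500 + 100z
Carry z at full precision (z = -36.2 / 13.9) into the conversion:
SAT-scale = 500 + 100 * (-36.2 / 13.9) = 500 + -3620 / 13.9
SAT-scale = 500 + -260.4317
SAT-scale = 239.5683

239.5683


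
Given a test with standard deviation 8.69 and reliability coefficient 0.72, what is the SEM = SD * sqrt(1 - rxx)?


SEM = SD * sqrt(1 - rxx)
SEM = 8.69 * sqrt(1 - 0.72)
SEM = 8.69 * sqrt(0.28) = 8.69 * 0.52915
SEM = 4.5983

4.5983


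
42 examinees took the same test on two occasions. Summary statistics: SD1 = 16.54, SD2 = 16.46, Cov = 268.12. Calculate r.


r = cov(X,Y) / (SD_X * SD_Y)
r = 268.12 / (16.54 * 16.46)
r = 268.12 / 272.2484
r = 0.9848

0.9848


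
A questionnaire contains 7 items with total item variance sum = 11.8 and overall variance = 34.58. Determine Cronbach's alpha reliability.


alpha = (k/(k-1)) * (1 - sum(si^2)/s_total^2)
= (7/6) * (1 - 11.8/34.58)
alpha = 0.7686

0.7686


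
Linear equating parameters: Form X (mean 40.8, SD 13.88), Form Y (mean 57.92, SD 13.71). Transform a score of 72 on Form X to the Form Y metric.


slope = SD_Y / SD_X = 13.71 / 13.88 ~ 0.9878
intercept = mean_Y - slope * mean_X = 57.92 - (13.71 / 13.88) * 40.8 ~ 17.6197
Y = slope * X + intercept. To avoid rounding drift from the rounded slope/intercept, evaluate the equivalent form Y = mean_Y + SD_Y * (X - mean_X) / SD_X at full precision:
Y = 57.92 + 13.71 * (72 - 40.8) / 13.88
Y = 57.92 + 13.71 * 31.2 / 13.88
Y = 57.92 + 427.752 / 13.88
Y = 57.92 + 30.8179
Y = 88.7379

88.7379


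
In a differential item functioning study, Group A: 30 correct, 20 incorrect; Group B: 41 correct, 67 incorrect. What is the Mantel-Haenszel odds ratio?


Odds_A = 30/20 = 1.5
Odds_B = 41/67 = 0.6119
OR = Odds_A / Odds_B = 1.5 / 0.6119
Exactly, OR = (30 * 67) / (20 * 41) = 2010 / 820
OR = 2.4512

2.4512


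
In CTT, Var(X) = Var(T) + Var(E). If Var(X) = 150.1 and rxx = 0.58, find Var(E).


var_true = rxx * var_obs = 0.58 * 150.1 = 87.058
var_error = var_obs - var_true
var_error = 150.1 - 87.058
var_error = 63.042

63.042


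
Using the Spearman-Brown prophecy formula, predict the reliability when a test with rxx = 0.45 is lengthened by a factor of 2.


r_new = (n * rxx) / (1 + (n-1) * rxx)
r_new = (2 * 0.45) / (1 + 1 * 0.45)
r_new = 0.9 / 1.45
r_new = 0.6207

0.6207


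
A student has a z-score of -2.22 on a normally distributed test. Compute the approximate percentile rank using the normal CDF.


CDF(z) = 0.5 * (1 + erf(z/sqrt(2)))
erf(-1.5698) = -0.9736
CDF = 0.0132
Percentile rank = 0.0132 * 100 = 1.32

1.32
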